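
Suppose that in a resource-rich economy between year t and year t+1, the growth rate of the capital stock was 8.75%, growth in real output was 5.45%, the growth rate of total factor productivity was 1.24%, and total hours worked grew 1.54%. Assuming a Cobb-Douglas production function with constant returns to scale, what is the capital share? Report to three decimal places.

gY = gA + α·gK + (1−α)·gL, so gY − gA − gL = α(gK − gL).
5.45 − 1.24 − 1.54 = α × (8.75 − 1.54).
2.67 = 7.21 α, so α = 0.37032.

0.370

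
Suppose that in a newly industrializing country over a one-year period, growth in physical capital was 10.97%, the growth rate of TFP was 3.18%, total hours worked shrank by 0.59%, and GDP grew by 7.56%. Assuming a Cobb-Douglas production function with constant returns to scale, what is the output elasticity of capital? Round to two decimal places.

gY = gA + α·gK + (1−α)·gL, so gY − gA − gL = α(gK − gL).
7.56 − 3.18 + 0.59 = α × (10.97 − (-0.59)).
4.97 = 11.56 α, so α = 0.4299.

α = 0.43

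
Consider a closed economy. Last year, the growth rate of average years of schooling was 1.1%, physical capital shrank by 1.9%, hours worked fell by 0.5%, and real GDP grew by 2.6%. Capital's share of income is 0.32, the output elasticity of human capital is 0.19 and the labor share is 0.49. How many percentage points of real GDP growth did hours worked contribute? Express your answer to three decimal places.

-0.245 pp

Labor's share = 1 − 0.32 − 0.19 = 0.49.
Contribution = share × growth = 0.49 × (-0.5) = -0.245 pp.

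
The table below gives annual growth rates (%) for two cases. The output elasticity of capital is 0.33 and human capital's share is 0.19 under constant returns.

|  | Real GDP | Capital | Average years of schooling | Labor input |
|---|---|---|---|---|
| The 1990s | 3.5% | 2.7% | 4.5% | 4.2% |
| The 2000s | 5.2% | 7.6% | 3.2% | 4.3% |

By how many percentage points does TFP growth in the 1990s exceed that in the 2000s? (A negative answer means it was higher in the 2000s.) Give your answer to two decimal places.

-0.28 percentage points

Labor's share = 1 − 0.33 − 0.19 = 0.48.
The 1990s: TFP = 3.5 − 0.891 − 0.855 − 2.016 = -0.262%.
The 2000s: TFP = 5.2 − 2.508 − 0.608 − 2.064 = 0.02%.
Difference = -0.262 − (0.02) = -0.282 pp.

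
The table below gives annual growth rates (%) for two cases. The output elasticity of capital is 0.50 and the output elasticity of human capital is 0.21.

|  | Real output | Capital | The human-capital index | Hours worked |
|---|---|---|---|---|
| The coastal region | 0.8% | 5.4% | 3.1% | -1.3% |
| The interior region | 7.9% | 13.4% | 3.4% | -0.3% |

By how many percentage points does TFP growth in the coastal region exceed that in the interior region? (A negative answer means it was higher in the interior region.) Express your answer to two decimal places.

-2.75 percentage points

Labor's share = 1 − 0.5 − 0.21 = 0.29.
The coastal region: TFP = 0.8 − 2.7 − 0.651 + 0.377 = -2.174%.
The interior region: TFP = 7.9 − 6.7 − 0.714 + 0.087 = 0.573%.
Difference = -2.174 − (0.573) = -2.747 pp.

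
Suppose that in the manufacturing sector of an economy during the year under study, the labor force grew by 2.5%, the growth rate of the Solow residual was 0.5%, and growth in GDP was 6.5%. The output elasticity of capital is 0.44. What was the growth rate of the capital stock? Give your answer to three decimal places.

The capital stock growth was 10.455%.

Labor's share = 1 − 0.44 = 0.56.
gY = gA + 0.56×2.5 + 0.44×g.
0.44×g = 6.5 − 0.5 − 1.4 = 4.6.
g = 4.6 / 0.44 = 10.45455%.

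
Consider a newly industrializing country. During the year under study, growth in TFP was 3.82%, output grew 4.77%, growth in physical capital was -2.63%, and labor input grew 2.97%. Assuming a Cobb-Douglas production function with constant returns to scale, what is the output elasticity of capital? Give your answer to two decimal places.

0.36

gY = gA + α·gK + (1−α)·gL, so gY − gA − gL = α(gK − gL).
4.77 − 3.82 − 2.97 = α × (-2.63 − 2.97).
-2.02 = -5.6 α, so α = 0.3607.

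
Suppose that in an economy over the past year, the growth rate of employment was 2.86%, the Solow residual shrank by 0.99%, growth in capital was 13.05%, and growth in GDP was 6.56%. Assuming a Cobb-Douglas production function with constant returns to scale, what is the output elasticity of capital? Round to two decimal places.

gY = gA + α·gK + (1−α)·gL, so gY − gA − gL = α(gK − gL).
6.56 + 0.99 − 2.86 = α × (13.05 − 2.86).
4.69 = 10.19 α, so α = 0.4603.

The output elasticity of capital is 0.46.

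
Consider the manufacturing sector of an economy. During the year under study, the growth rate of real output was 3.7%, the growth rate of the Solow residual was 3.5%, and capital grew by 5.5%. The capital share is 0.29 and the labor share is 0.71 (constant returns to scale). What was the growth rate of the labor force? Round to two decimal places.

Labor's share = 1 − 0.29 = 0.71.
gY = gA + 0.29×5.5 + 0.71×g.
0.71×g = 3.7 − 3.5 − 1.595 = -1.395.
g = -1.395 / 0.71 = -1.9648%.

-1.96%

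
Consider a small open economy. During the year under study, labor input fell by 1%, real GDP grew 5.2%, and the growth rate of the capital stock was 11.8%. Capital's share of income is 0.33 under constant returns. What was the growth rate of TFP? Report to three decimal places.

1.976%

Labor's share = 1 − 0.33 = 0.67.
The capital stock: 0.33 × 11.8 = 3.894 pp.
Labor input: 0.67 × (-1) = -0.67 pp.
TFP growth = 5.2 − 3.224 = 1.976%.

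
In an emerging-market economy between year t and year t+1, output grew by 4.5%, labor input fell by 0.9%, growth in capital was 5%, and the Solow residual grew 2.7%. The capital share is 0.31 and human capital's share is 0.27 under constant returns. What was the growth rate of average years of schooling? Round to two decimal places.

Labor's share = 1 − 0.31 − 0.27 = 0.42.
gY = gA + 0.31×5 + 0.42×(-0.9) + 0.27×g.
0.27×g = 4.5 − 2.7 − 1.172 = 0.628.
g = 0.628 / 0.27 = 2.3259%.

Average years of schooling growth was 2.33%.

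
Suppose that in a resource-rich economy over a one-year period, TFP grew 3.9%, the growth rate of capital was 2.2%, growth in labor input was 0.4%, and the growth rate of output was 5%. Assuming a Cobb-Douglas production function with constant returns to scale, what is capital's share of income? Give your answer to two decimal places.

Capital's share of income is 0.39.

gY = gA + α·gK + (1−α)·gL, so gY − gA − gL = α(gK − gL).
5 − 3.9 − 0.4 = α × (2.2 − 0.4).
0.7 = 1.8 α, so α = 0.3889.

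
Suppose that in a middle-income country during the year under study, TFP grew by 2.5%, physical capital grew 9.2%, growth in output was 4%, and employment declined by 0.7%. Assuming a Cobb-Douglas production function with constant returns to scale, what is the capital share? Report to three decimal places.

gY = gA + α·gK + (1−α)·gL, so gY − gA − gL = α(gK − gL).
4 − 2.5 + 0.7 = α × (9.2 − (-0.7)).
2.2 = 9.9 α, so α = 0.22222.

The capital share is 0.222.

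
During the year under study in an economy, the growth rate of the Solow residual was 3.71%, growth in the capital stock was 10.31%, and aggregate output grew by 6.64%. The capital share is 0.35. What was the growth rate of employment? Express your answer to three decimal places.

Labor's share = 1 − 0.35 = 0.65.
gY = gA + 0.35×10.31 + 0.65×g.
0.65×g = 6.64 − 3.71 − 3.6085 = -0.6785.
g = -0.6785 / 0.65 = -1.04385%.

-1.044%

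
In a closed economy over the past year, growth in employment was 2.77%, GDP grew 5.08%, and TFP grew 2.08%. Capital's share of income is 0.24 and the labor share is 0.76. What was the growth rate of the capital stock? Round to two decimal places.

3.73%

Labor's share = 1 − 0.24 = 0.76.
gY = gA + 0.76×2.77 + 0.24×g.
0.24×g = 5.08 − 2.08 − 2.1052 = 0.8948.
g = 0.8948 / 0.24 = 3.7283%.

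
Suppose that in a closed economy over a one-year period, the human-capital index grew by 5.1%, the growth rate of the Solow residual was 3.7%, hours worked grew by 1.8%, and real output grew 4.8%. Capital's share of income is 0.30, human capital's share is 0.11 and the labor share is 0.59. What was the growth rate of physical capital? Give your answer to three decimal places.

Labor's share = 1 − 0.3 − 0.11 = 0.59.
gY = gA + 0.11×5.1 + 0.59×1.8 + 0.3×g.
0.3×g = 4.8 − 3.7 − 1.623 = -0.523.
g = -0.523 / 0.3 = -1.74333%.

-1.743%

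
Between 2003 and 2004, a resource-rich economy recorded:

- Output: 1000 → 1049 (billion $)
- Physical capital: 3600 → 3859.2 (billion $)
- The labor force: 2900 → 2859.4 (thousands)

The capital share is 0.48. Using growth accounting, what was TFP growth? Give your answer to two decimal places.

Output growth = (1049 − 1000) / 1000 = 4.9%.
Physical capital growth = (3859.2 − 3600) / 3600 = 7.2%.
The labor force growth = (2859.4 − 2900) / 2900 = -1.4%.
Labor's share = 1 − 0.48 = 0.52.
Physical capital: 0.48 × 7.2 = 3.456 pp.
The labor force: 0.52 × (-1.4) = -0.728 pp.
TFP growth = 4.9 − 2.728 = 2.172%.

TFP growth was 2.17%.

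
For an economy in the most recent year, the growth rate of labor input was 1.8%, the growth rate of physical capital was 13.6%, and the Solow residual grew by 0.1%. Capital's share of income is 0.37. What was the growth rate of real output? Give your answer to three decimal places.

Real output grew 6.266%.

Labor's share = 1 − 0.37 = 0.63.
Physical capital: 0.37 × 13.6 = 5.032 pp.
Labor input: 0.63 × 1.8 = 1.134 pp.
Output growth = 0.1 + 6.166 = 6.266%.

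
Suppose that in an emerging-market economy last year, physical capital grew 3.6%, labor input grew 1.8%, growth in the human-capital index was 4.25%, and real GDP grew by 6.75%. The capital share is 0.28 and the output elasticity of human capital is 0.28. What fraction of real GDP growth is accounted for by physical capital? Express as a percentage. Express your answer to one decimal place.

Physical capital accounted for 14.9% of growth.

Physical capital contributed 0.28 × 3.6 = 1.008 pp.
Share of growth = 1.008 / 6.75 × 100 = 14.933%.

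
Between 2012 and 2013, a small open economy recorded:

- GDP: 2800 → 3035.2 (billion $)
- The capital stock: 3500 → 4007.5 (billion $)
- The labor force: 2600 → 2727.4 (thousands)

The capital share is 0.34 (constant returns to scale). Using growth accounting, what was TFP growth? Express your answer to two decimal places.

0.24%

GDP growth = (3035.2 − 2800) / 2800 = 8.4%.
The capital stock growth = (4007.5 − 3500) / 3500 = 14.5%.
The labor force growth = (2727.4 − 2600) / 2600 = 4.9%.
Labor's share = 1 − 0.34 = 0.66.
The capital stock: 0.34 × 14.5 = 4.93 pp.
The labor force: 0.66 × 4.9 = 3.234 pp.
TFP growth = 8.4 − 8.164 = 0.236%.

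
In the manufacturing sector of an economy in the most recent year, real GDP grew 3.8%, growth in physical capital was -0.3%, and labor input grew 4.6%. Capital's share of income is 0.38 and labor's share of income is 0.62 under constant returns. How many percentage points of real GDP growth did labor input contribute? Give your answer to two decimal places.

2.85 percentage points

Labor's share = 1 − 0.38 = 0.62.
Contribution = share × growth = 0.62 × 4.6 = 2.852 pp.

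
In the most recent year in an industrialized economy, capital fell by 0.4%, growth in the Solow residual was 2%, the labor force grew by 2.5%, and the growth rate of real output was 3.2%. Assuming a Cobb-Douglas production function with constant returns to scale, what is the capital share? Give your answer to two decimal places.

gY = gA + α·gK + (1−α)·gL, so gY − gA − gL = α(gK − gL).
3.2 − 2 − 2.5 = α × (-0.4 − 2.5).
-1.3 = -2.9 α, so α = 0.4483.

The capital share is 0.45.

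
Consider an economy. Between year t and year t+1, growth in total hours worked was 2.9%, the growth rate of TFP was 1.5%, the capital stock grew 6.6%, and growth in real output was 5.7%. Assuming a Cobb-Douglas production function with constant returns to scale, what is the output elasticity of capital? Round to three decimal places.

gY = gA + α·gK + (1−α)·gL, so gY − gA − gL = α(gK − gL).
5.7 − 1.5 − 2.9 = α × (6.6 − 2.9).
1.3 = 3.7 α, so α = 0.35135.

0.351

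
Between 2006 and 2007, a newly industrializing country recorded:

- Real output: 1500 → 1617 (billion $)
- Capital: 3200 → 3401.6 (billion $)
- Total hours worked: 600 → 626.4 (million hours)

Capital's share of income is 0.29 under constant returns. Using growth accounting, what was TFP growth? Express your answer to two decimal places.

2.85%

Real output growth = (1617 − 1500) / 1500 = 7.8%.
Capital growth = (3401.6 − 3200) / 3200 = 6.3%.
Total hours worked growth = (626.4 − 600) / 600 = 4.4%.
Labor's share = 1 − 0.29 = 0.71.
Capital: 0.29 × 6.3 = 1.827 pp.
Total hours worked: 0.71 × 4.4 = 3.124 pp.
TFP growth = 7.8 − 4.951 = 2.849%.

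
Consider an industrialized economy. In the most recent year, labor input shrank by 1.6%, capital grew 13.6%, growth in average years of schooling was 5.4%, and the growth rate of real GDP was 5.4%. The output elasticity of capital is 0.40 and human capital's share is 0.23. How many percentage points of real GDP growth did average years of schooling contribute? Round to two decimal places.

1.24 pp

Contribution = share × growth = 0.23 × 5.4 = 1.242 pp.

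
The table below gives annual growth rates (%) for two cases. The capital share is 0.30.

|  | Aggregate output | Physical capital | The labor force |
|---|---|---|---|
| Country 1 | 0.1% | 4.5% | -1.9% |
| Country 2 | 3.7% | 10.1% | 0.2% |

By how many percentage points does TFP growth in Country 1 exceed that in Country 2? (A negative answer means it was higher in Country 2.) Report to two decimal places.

Labor's share = 1 − 0.3 = 0.7.
Country 1: TFP = 0.1 − 1.35 + 1.33 = 0.08%.
Country 2: TFP = 3.7 − 3.03 − 0.14 = 0.53%.
Difference = 0.08 − (0.53) = -0.45 pp.

-0.45 percentage points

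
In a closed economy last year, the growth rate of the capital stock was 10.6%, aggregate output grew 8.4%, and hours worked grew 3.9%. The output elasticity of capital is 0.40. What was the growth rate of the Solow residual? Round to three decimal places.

1.820%

Labor's share = 1 − 0.4 = 0.6.
The capital stock: 0.4 × 10.6 = 4.24 pp.
Hours worked: 0.6 × 3.9 = 2.34 pp.
TFP growth = 8.4 − 6.58 = 1.82%.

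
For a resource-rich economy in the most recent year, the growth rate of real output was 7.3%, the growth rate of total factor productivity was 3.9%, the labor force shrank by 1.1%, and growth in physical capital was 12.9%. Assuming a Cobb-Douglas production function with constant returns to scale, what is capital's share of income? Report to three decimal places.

Capital's share of income is 0.321.

gY = gA + α·gK + (1−α)·gL, so gY − gA − gL = α(gK − gL).
7.3 − 3.9 + 1.1 = α × (12.9 − (-1.1)).
4.5 = 14 α, so α = 0.32143.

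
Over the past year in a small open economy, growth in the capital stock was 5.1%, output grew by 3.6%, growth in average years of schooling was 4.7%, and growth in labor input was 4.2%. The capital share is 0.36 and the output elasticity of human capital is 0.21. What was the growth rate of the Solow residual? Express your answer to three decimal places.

Labor's share = 1 − 0.36 − 0.21 = 0.43.
The capital stock: 0.36 × 5.1 = 1.836 pp.
Average years of schooling: 0.21 × 4.7 = 0.987 pp.
Labor input: 0.43 × 4.2 = 1.806 pp.
TFP growth = 3.6 − 4.629 = -1.029%.

-1.029%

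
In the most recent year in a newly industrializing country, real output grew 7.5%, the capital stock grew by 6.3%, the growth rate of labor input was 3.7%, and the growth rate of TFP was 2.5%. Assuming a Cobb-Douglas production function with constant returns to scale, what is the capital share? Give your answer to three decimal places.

gY = gA + α·gK + (1−α)·gL, so gY − gA − gL = α(gK − gL).
7.5 − 2.5 − 3.7 = α × (6.3 − 3.7).
1.3 = 2.6 α, so α = 0.5.

The capital share is 0.500.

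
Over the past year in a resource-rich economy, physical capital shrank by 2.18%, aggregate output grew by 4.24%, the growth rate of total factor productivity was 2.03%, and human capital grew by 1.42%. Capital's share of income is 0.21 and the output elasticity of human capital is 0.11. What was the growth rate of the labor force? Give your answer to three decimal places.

The labor force growth was 3.694%.

Labor's share = 1 − 0.21 − 0.11 = 0.68.
gY = gA + 0.21×(-2.18) + 0.11×1.42 + 0.68×g.
0.68×g = 4.24 − 2.03 + 0.3016 = 2.5116.
g = 2.5116 / 0.68 = 3.69353%.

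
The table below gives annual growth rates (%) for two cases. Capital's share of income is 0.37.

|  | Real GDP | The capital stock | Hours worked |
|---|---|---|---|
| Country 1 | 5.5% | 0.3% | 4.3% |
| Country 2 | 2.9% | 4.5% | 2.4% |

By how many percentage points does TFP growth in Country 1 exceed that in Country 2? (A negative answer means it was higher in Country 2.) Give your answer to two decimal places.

Labor's share = 1 − 0.37 = 0.63.
Country 1: TFP = 5.5 − 0.111 − 2.709 = 2.68%.
Country 2: TFP = 2.9 − 1.665 − 1.512 = -0.277%.
Difference = 2.68 − (-0.277) = 2.957 pp.

2.96 percentage points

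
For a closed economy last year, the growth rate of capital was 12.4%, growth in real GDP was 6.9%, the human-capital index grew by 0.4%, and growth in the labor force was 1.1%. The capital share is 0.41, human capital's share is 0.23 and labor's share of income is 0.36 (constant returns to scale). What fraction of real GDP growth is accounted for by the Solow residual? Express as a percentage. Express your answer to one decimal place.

Labor's share = 1 − 0.41 − 0.23 = 0.36.
Capital: 0.41 × 12.4 = 5.084 pp.
The human-capital index: 0.23 × 0.4 = 0.092 pp.
The labor force: 0.36 × 1.1 = 0.396 pp.
TFP growth = 6.9 − 5.572 = 1.328%.
TFP share of growth = 1.328 / 6.9 × 100 = 19.246%.

The Solow residual accounted for 19.2% of growth.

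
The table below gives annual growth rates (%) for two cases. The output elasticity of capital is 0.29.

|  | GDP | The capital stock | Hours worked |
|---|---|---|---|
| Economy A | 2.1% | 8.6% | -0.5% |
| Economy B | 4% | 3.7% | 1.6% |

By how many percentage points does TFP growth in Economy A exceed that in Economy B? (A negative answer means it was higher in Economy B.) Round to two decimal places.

Labor's share = 1 − 0.29 = 0.71.
Economy A: TFP = 2.1 − 2.494 + 0.355 = -0.039%.
Economy B: TFP = 4 − 1.073 − 1.136 = 1.791%.
Difference = -0.039 − (1.791) = -1.83 pp.

-1.83 percentage points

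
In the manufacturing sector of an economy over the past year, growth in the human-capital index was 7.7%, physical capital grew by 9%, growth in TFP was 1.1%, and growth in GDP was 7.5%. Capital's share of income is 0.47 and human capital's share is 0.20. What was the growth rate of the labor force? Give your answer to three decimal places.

Labor's share = 1 − 0.47 − 0.2 = 0.33.
gY = gA + 0.47×9 + 0.2×7.7 + 0.33×g.
0.33×g = 7.5 − 1.1 − 5.77 = 0.63.
g = 0.63 / 0.33 = 1.90909%.

The labor force grew 1.909%.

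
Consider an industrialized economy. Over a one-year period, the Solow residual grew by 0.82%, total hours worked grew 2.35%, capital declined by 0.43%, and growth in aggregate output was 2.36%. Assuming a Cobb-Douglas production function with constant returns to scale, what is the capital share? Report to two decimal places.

α = 0.29

gY = gA + α·gK + (1−α)·gL, so gY − gA − gL = α(gK − gL).
2.36 − 0.82 − 2.35 = α × (-0.43 − 2.35).
-0.81 = -2.78 α, so α = 0.2914.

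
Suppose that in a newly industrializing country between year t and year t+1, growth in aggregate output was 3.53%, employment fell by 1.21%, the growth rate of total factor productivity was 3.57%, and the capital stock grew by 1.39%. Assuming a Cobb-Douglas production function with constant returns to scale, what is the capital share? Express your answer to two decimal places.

The capital share is 0.45.

gY = gA + α·gK + (1−α)·gL, so gY − gA − gL = α(gK − gL).
3.53 − 3.57 + 1.21 = α × (1.39 − (-1.21)).
1.17 = 2.6 α, so α = 0.45.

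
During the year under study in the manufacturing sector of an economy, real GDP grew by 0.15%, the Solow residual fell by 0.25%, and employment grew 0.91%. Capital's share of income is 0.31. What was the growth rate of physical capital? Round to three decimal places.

Labor's share = 1 − 0.31 = 0.69.
gY = gA + 0.69×0.91 + 0.31×g.
0.31×g = 0.15 + 0.25 − 0.6279 = -0.2279.
g = -0.2279 / 0.31 = -0.73516%.

-0.735%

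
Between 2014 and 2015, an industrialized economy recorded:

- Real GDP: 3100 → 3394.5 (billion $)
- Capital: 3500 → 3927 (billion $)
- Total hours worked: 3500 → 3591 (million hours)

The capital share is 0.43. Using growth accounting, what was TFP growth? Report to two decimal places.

TFP growth was 2.77%.

Real GDP growth = (3394.5 − 3100) / 3100 = 9.5%.
Capital growth = (3927 − 3500) / 3500 = 12.2%.
Total hours worked growth = (3591 − 3500) / 3500 = 2.6%.
Labor's share = 1 − 0.43 = 0.57.
Capital: 0.43 × 12.2 = 5.246 pp.
Total hours worked: 0.57 × 2.6 = 1.482 pp.
TFP growth = 9.5 − 6.728 = 2.772%.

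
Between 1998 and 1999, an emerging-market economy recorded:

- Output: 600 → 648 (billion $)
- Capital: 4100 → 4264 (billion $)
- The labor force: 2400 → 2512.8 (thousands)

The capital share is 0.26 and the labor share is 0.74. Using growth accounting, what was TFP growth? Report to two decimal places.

TFP grew 3.48%.

Output growth = (648 − 600) / 600 = 8%.
Capital growth = (4264 − 4100) / 4100 = 4%.
The labor force growth = (2512.8 − 2400) / 2400 = 4.7%.
Labor's share = 1 − 0.26 = 0.74.
Capital: 0.26 × 4 = 1.04 pp.
The labor force: 0.74 × 4.7 = 3.478 pp.
TFP growth = 8 − 4.518 = 3.482%.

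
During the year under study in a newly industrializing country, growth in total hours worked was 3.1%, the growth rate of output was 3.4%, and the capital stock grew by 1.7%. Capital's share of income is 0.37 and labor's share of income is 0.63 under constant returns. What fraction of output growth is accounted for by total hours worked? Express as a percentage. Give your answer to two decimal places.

Total hours worked accounted for 57.44% of growth.

Labor's share = 1 − 0.37 = 0.63.
Total hours worked contributed 0.63 × 3.1 = 1.953 pp.
Share of growth = 1.953 / 3.4 × 100 = 57.4412%.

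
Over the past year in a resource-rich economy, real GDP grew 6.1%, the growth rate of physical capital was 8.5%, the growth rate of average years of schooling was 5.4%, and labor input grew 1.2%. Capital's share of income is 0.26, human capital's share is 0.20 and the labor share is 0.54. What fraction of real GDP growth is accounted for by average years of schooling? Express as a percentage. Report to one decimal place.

Average years of schooling contributed 0.2 × 5.4 = 1.08 pp.
Share of growth = 1.08 / 6.1 × 100 = 17.705%.

17.7%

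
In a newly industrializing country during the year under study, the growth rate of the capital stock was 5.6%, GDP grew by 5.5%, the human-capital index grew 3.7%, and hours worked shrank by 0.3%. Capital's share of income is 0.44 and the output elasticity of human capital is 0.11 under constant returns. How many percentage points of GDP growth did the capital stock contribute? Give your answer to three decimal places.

Contribution = share × growth = 0.44 × 5.6 = 2.464 pp.

2.464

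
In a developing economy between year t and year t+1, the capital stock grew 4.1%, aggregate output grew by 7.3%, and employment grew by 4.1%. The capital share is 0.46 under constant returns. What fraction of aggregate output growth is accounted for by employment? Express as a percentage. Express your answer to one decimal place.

Employment accounted for 30.3% of growth.

Labor's share = 1 − 0.46 = 0.54.
Employment contributed 0.54 × 4.1 = 2.214 pp.
Share of growth = 2.214 / 7.3 × 100 = 30.329%.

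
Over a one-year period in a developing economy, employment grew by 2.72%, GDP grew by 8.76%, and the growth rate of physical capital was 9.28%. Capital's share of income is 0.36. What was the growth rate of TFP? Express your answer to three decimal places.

TFP grew 3.678%.

Labor's share = 1 − 0.36 = 0.64.
Physical capital: 0.36 × 9.28 = 3.3408 pp.
Employment: 0.64 × 2.72 = 1.7408 pp.
TFP growth = 8.76 − 5.0816 = 3.6784%.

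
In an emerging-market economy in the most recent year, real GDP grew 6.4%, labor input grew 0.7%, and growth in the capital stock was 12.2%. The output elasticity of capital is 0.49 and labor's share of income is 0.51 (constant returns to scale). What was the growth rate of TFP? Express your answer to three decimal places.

Labor's share = 1 − 0.49 = 0.51.
The capital stock: 0.49 × 12.2 = 5.978 pp.
Labor input: 0.51 × 0.7 = 0.357 pp.
TFP growth = 6.4 − 6.335 = 0.065%.

TFP grew 0.065%.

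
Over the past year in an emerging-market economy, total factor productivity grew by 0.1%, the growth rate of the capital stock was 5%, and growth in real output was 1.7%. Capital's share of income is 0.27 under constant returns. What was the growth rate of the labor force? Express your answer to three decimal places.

0.342%

Labor's share = 1 − 0.27 = 0.73.
gY = gA + 0.27×5 + 0.73×g.
0.73×g = 1.7 − 0.1 − 1.35 = 0.25.
g = 0.25 / 0.73 = 0.34247%.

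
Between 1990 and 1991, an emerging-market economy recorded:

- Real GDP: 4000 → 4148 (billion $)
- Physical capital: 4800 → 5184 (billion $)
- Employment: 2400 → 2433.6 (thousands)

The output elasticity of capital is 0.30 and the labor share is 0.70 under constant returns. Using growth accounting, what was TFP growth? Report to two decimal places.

Real GDP growth = (4148 − 4000) / 4000 = 3.7%.
Physical capital growth = (5184 − 4800) / 4800 = 8%.
Employment growth = (2433.6 − 2400) / 2400 = 1.4%.
Labor's share = 1 − 0.3 = 0.7.
Physical capital: 0.3 × 8 = 2.4 pp.
Employment: 0.7 × 1.4 = 0.98 pp.
TFP growth = 3.7 − 3.38 = 0.32%.

TFP growth was 0.32%.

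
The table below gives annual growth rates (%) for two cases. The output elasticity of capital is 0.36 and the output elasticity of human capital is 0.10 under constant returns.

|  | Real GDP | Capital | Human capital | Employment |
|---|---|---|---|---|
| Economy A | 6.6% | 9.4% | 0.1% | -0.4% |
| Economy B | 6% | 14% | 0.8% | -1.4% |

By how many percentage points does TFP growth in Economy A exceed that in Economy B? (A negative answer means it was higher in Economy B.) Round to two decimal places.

1.79 percentage points

Labor's share = 1 − 0.36 − 0.1 = 0.54.
Economy A: TFP = 6.6 − 3.384 − 0.01 + 0.216 = 3.422%.
Economy B: TFP = 6 − 5.04 − 0.08 + 0.756 = 1.636%.
Difference = 3.422 − (1.636) = 1.786 pp.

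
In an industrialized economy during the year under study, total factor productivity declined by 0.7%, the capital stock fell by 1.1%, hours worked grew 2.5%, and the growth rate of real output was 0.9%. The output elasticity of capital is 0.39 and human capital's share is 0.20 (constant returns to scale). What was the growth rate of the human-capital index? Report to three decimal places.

Labor's share = 1 − 0.39 − 0.2 = 0.41.
gY = gA + 0.39×(-1.1) + 0.41×2.5 + 0.2×g.
0.2×g = 0.9 + 0.7 − 0.596 = 1.004.
g = 1.004 / 0.2 = 5.02%.

5.020%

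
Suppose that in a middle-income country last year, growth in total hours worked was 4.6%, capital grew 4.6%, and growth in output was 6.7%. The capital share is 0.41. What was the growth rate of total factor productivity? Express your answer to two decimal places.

2.10%

Labor's share = 1 − 0.41 = 0.59.
Capital: 0.41 × 4.6 = 1.886 pp.
Total hours worked: 0.59 × 4.6 = 2.714 pp.
TFP growth = 6.7 − 4.6 = 2.1%.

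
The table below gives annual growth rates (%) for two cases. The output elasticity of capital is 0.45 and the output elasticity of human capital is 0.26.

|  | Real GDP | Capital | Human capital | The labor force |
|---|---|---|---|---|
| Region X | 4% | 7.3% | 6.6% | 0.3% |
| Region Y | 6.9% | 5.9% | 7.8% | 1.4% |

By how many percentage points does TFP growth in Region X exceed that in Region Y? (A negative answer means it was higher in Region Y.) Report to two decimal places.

-2.90 percentage points

Labor's share = 1 − 0.45 − 0.26 = 0.29.
Region X: TFP = 4 − 3.285 − 1.716 − 0.087 = -1.088%.
Region Y: TFP = 6.9 − 2.655 − 2.028 − 0.406 = 1.811%.
Difference = -1.088 − (1.811) = -2.899 pp.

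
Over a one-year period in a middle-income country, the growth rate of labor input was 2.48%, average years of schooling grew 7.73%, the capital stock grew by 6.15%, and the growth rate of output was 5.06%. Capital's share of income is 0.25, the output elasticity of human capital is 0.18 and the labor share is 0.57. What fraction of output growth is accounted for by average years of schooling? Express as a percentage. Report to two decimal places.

Average years of schooling contributed 0.18 × 7.73 = 1.3914 pp.
Share of growth = 1.3914 / 5.06 × 100 = 27.498%.

27.50%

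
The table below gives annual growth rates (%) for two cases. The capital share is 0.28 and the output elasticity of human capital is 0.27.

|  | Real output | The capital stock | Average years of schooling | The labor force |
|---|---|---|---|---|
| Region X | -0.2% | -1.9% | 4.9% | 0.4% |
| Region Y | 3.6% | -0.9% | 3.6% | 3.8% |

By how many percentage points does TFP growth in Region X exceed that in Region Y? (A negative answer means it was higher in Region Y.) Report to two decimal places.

-2.34 percentage points

Labor's share = 1 − 0.28 − 0.27 = 0.45.
Region X: TFP = -0.2 + 0.532 − 1.323 − 0.18 = -1.171%.
Region Y: TFP = 3.6 + 0.252 − 0.972 − 1.71 = 1.17%.
Difference = -1.171 − (1.17) = -2.341 pp.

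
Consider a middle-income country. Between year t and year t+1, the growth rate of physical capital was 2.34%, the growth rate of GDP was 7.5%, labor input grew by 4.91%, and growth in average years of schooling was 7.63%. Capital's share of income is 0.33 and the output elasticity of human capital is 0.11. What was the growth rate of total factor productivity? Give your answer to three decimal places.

3.139%

Labor's share = 1 − 0.33 − 0.11 = 0.56.
Physical capital: 0.33 × 2.34 = 0.7722 pp.
Average years of schooling: 0.11 × 7.63 = 0.8393 pp.
Labor input: 0.56 × 4.91 = 2.7496 pp.
TFP growth = 7.5 − 4.3611 = 3.1389%.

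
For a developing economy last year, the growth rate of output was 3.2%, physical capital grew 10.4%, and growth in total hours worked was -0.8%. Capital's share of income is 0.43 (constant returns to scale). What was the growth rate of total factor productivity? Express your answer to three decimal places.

Labor's share = 1 − 0.43 = 0.57.
Physical capital: 0.43 × 10.4 = 4.472 pp.
Total hours worked: 0.57 × (-0.8) = -0.456 pp.
TFP growth = 3.2 − 4.016 = -0.816%.

-0.816%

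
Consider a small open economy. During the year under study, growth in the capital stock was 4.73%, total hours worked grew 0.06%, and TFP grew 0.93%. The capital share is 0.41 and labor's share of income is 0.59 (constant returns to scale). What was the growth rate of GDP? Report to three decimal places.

Labor's share = 1 − 0.41 = 0.59.
The capital stock: 0.41 × 4.73 = 1.9393 pp.
Total hours worked: 0.59 × 0.06 = 0.0354 pp.
Output growth = 0.93 + 1.9747 = 2.9047%.

2.905%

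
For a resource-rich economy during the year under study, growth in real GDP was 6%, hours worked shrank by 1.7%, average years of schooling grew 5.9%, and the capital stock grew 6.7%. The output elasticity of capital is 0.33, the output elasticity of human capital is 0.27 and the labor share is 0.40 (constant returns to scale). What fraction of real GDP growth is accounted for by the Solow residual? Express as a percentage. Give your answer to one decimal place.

47.9%

Labor's share = 1 − 0.33 − 0.27 = 0.4.
The capital stock: 0.33 × 6.7 = 2.211 pp.
Average years of schooling: 0.27 × 5.9 = 1.593 pp.
Hours worked: 0.4 × (-1.7) = -0.68 pp.
TFP growth = 6 − 3.124 = 2.876%.
TFP share of growth = 2.876 / 6 × 100 = 47.933%.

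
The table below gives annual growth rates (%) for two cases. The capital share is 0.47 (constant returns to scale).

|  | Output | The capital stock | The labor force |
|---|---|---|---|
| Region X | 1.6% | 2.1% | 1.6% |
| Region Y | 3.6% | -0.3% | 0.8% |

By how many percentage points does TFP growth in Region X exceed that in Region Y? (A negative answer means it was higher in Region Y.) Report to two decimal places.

Labor's share = 1 − 0.47 = 0.53.
Region X: TFP = 1.6 − 0.987 − 0.848 = -0.235%.
Region Y: TFP = 3.6 + 0.141 − 0.424 = 3.317%.
Difference = -0.235 − (3.317) = -3.552 pp.

-3.55 percentage points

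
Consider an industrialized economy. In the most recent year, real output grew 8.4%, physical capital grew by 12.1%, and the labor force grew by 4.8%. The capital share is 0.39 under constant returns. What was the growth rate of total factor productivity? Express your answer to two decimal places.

0.75%

Labor's share = 1 − 0.39 = 0.61.
Physical capital: 0.39 × 12.1 = 4.719 pp.
The labor force: 0.61 × 4.8 = 2.928 pp.
TFP growth = 8.4 − 7.647 = 0.753%.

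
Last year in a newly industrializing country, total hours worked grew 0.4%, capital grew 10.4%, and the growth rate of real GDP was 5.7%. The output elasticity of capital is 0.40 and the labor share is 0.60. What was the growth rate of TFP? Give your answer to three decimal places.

TFP growth was 1.300%.

Labor's share = 1 − 0.4 = 0.6.
Capital: 0.4 × 10.4 = 4.16 pp.
Total hours worked: 0.6 × 0.4 = 0.24 pp.
TFP growth = 5.7 − 4.4 = 1.3%.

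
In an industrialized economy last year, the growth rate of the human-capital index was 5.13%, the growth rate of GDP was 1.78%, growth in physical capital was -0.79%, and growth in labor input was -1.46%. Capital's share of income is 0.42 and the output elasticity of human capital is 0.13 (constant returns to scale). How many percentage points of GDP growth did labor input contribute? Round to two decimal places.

-0.66

Labor's share = 1 − 0.42 − 0.13 = 0.45.
Contribution = share × growth = 0.45 × (-1.46) = -0.657 pp.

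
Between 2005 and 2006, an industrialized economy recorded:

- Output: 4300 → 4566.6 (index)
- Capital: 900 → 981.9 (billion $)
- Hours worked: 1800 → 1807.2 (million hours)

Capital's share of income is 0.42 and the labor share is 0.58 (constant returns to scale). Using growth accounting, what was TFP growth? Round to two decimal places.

Output growth = (4566.6 − 4300) / 4300 = 6.2%.
Capital growth = (981.9 − 900) / 900 = 9.1%.
Hours worked growth = (1807.2 − 1800) / 1800 = 0.4%.
Labor's share = 1 − 0.42 = 0.58.
Capital: 0.42 × 9.1 = 3.822 pp.
Hours worked: 0.58 × 0.4 = 0.232 pp.
TFP growth = 6.2 − 4.054 = 2.146%.

2.15%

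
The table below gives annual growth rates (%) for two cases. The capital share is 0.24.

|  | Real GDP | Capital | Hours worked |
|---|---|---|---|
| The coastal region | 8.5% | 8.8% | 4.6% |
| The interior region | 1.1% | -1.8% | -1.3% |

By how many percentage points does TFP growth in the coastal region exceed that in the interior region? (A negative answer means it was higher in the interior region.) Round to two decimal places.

0.37 percentage points

Labor's share = 1 − 0.24 = 0.76.
The coastal region: TFP = 8.5 − 2.112 − 3.496 = 2.892%.
The interior region: TFP = 1.1 + 0.432 + 0.988 = 2.52%.
Difference = 2.892 − (2.52) = 0.372 pp.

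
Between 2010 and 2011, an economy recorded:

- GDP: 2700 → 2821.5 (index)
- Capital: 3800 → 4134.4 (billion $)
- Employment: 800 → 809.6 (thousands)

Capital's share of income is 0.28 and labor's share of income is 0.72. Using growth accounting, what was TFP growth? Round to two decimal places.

1.17%

GDP growth = (2821.5 − 2700) / 2700 = 4.5%.
Capital growth = (4134.4 − 3800) / 3800 = 8.8%.
Employment growth = (809.6 − 800) / 800 = 1.2%.
Labor's share = 1 − 0.28 = 0.72.
Capital: 0.28 × 8.8 = 2.464 pp.
Employment: 0.72 × 1.2 = 0.864 pp.
TFP growth = 4.5 − 3.328 = 1.172%.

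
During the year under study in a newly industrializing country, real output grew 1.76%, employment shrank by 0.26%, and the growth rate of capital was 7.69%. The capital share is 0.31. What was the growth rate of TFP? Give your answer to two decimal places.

-0.44%

Labor's share = 1 − 0.31 = 0.69.
Capital: 0.31 × 7.69 = 2.3839 pp.
Employment: 0.69 × (-0.26) = -0.1794 pp.
TFP growth = 1.76 − 2.2045 = -0.4445%.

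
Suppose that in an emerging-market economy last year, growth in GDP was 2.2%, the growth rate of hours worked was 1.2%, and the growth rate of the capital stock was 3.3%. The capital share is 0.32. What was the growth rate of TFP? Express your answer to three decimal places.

Labor's share = 1 − 0.32 = 0.68.
The capital stock: 0.32 × 3.3 = 1.056 pp.
Hours worked: 0.68 × 1.2 = 0.816 pp.
TFP growth = 2.2 − 1.872 = 0.328%.

0.328%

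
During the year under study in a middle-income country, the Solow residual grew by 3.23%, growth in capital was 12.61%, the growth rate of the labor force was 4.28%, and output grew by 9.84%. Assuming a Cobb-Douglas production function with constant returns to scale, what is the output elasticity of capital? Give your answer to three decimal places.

0.280

gY = gA + α·gK + (1−α)·gL, so gY − gA − gL = α(gK − gL).
9.84 − 3.23 − 4.28 = α × (12.61 − 4.28).
2.33 = 8.33 α, so α = 0.27971.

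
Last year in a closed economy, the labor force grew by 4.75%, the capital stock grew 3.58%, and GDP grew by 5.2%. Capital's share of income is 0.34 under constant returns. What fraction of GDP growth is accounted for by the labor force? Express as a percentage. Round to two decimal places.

The labor force accounted for 60.29% of growth.

Labor's share = 1 − 0.34 = 0.66.
The labor force contributed 0.66 × 4.75 = 3.135 pp.
Share of growth = 3.135 / 5.2 × 100 = 60.2885%.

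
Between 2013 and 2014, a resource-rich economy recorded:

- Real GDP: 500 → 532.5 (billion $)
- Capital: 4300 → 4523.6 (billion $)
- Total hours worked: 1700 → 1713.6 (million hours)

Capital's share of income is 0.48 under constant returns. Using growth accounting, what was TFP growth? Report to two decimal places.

3.59%

Real GDP growth = (532.5 − 500) / 500 = 6.5%.
Capital growth = (4523.6 − 4300) / 4300 = 5.2%.
Total hours worked growth = (1713.6 − 1700) / 1700 = 0.8%.
Labor's share = 1 − 0.48 = 0.52.
Capital: 0.48 × 5.2 = 2.496 pp.
Total hours worked: 0.52 × 0.8 = 0.416 pp.
TFP growth = 6.5 − 2.912 = 3.588%.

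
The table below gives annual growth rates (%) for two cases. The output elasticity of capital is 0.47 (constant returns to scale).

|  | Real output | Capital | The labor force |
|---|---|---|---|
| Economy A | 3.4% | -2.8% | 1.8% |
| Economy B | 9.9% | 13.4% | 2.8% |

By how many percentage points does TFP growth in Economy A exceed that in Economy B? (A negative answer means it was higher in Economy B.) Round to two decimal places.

Labor's share = 1 − 0.47 = 0.53.
Economy A: TFP = 3.4 + 1.316 − 0.954 = 3.762%.
Economy B: TFP = 9.9 − 6.298 − 1.484 = 2.118%.
Difference = 3.762 − (2.118) = 1.644 pp.

1.64 percentage points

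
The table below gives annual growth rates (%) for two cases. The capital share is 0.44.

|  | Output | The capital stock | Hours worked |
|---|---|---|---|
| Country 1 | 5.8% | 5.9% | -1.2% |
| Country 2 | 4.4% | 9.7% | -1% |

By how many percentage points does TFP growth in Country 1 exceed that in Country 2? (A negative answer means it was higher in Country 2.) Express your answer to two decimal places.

Labor's share = 1 − 0.44 = 0.56.
Country 1: TFP = 5.8 − 2.596 + 0.672 = 3.876%.
Country 2: TFP = 4.4 − 4.268 + 0.56 = 0.692%.
Difference = 3.876 − (0.692) = 3.184 pp.

3.18 percentage points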